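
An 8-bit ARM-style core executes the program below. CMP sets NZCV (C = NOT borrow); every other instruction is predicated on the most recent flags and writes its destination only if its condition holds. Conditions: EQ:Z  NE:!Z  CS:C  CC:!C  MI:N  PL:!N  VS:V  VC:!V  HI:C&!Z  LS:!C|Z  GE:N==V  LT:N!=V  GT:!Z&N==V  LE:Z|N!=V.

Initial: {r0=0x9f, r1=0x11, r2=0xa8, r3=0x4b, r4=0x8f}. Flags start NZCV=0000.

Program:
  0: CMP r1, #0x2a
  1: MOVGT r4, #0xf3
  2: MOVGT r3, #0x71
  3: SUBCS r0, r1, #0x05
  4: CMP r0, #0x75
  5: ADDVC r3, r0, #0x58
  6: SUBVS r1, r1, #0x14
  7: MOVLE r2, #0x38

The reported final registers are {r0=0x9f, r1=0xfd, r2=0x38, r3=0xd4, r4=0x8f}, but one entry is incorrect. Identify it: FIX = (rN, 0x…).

FIX = (r3, 0x4b)

0: ✓ CMP  NZCV=1000
1: · MOVGT
2: · MOVGT
3: · SUBCS
4: ✓ CMP  NZCV=0011
5: · ADDVC
6: ✓ SUBVS  r1←0xfd
7: ✓ MOVLE  r2←0x38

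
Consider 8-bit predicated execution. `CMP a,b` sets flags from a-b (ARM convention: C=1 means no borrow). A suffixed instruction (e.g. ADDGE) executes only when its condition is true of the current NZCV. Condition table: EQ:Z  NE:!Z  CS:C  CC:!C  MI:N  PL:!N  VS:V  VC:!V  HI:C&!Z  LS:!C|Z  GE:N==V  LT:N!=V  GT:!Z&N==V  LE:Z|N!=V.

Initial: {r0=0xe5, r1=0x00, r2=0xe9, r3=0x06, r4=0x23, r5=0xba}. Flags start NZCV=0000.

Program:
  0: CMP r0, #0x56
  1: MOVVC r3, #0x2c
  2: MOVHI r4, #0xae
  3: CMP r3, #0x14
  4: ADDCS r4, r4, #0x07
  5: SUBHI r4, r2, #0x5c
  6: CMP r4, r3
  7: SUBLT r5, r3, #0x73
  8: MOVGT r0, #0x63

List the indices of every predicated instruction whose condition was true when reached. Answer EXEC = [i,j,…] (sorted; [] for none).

[0] flags=1010 → (cmp)
[1] flags=1010 VC?T → r3=0x2c
[2] flags=1010 HI?T → r4=0xae
[3] flags=0010 → (cmp)
[4] flags=0010 CS?T → r4=0xb5
[5] flags=0010 HI?T → r4=0x8d
[6] flags=0011 → (cmp)
[7] flags=0011 LT?T → r5=0xb9
[8] flags=0011 GT?F → skip

EXEC = [1,2,4,5,7]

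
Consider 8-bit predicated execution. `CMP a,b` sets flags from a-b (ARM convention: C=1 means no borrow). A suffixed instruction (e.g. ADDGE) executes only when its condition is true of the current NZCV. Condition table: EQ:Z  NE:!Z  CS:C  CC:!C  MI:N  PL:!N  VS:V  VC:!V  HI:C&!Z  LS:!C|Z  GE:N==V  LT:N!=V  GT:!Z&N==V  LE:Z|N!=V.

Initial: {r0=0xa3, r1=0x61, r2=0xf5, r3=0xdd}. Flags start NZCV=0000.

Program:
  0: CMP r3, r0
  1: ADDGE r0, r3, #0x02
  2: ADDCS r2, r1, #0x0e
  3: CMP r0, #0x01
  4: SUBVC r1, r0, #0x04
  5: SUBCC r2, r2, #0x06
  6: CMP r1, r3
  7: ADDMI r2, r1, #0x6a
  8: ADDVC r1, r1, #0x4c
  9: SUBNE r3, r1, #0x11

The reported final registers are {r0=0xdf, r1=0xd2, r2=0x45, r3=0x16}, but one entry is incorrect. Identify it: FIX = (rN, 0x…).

[0] flags=0010 → (cmp)
[1] flags=0010 GE?T → r0=0xdf
[2] flags=0010 CS?T → r2=0x6f
[3] flags=1010 → (cmp)
[4] flags=1010 VC?T → r1=0xdb
[5] flags=1010 CC?F → skip
[6] flags=1000 → (cmp)
[7] flags=1000 MI?T → r2=0x45
[8] flags=1000 VC?T → r1=0x27
[9] flags=1000 NE?T → r3=0x16

FIX = (r1, 0x27)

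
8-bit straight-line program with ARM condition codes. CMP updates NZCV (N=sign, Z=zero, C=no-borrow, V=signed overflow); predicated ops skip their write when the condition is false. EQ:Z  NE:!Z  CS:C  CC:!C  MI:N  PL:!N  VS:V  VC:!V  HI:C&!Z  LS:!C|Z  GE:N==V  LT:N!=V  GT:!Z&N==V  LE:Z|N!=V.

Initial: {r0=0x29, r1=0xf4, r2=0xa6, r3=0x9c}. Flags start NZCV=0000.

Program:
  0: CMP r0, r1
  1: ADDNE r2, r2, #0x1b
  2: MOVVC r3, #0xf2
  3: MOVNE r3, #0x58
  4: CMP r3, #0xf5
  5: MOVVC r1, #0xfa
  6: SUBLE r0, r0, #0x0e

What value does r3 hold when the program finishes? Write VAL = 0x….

[0] flags=0000 → (cmp)
[1] flags=0000 NE?T → r2=0xc1
[2] flags=0000 VC?T → r3=0xf2
[3] flags=0000 NE?T → r3=0x58
[4] flags=0000 → (cmp)
[5] flags=0000 VC?T → r1=0xfa
[6] flags=0000 LE?F → skip

VAL = 0x58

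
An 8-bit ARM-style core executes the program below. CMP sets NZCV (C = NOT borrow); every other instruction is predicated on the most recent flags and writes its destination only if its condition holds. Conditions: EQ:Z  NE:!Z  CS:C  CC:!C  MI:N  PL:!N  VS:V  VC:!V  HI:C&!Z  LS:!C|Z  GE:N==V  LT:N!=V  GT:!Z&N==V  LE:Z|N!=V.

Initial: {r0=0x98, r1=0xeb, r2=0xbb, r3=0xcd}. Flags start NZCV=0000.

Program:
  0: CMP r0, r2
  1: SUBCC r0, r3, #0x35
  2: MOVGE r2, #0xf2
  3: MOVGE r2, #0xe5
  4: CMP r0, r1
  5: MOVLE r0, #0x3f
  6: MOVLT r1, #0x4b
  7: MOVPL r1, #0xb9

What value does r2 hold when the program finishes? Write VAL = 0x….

[0] flags=1000 → (cmp)
[1] flags=1000 CC?T → r0=0x98
[2] flags=1000 GE?F → skip
[3] flags=1000 GE?F → skip
[4] flags=1000 → (cmp)
[5] flags=1000 LE?T → r0=0x3f
[6] flags=1000 LT?T → r1=0x4b
[7] flags=1000 PL?F → skip

VAL = 0xbb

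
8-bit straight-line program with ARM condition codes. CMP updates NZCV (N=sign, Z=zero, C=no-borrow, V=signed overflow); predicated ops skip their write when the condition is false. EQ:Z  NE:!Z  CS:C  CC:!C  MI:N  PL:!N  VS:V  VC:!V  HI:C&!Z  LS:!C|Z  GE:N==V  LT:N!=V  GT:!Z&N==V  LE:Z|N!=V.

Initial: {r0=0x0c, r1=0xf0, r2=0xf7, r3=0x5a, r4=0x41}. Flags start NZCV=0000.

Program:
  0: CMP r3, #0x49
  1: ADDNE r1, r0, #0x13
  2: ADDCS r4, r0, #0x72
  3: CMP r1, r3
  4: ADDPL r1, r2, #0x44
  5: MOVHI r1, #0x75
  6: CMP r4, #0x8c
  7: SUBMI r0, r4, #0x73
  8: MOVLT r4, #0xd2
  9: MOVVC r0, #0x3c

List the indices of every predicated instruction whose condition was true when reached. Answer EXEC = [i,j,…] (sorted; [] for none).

EXEC = [1,2,7]

[0] flags=0010 → (cmp)
[1] flags=0010 NE?T → r1=0x1f
[2] flags=0010 CS?T → r4=0x7e
[3] flags=1000 → (cmp)
[4] flags=1000 PL?F → skip
[5] flags=1000 HI?F → skip
[6] flags=1001 → (cmp)
[7] flags=1001 MI?T → r0=0x0b
[8] flags=1001 LT?F → skip
[9] flags=1001 VC?F → skip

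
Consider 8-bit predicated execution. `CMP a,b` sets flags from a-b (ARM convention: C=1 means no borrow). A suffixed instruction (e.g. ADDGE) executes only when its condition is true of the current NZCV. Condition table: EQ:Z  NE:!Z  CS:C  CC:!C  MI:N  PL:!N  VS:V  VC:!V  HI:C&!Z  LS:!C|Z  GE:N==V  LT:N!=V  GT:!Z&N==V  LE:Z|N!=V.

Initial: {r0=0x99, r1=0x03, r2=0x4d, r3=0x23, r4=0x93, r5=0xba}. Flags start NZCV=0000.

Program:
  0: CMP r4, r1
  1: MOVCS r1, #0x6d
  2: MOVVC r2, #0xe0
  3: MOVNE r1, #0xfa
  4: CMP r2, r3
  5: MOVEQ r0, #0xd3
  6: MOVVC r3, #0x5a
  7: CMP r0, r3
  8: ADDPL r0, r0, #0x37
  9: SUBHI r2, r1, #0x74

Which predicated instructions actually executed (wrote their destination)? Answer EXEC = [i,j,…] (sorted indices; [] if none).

[0] flags=1010 → (cmp)
[1] flags=1010 CS?T → r1=0x6d
[2] flags=1010 VC?T → r2=0xe0
[3] flags=1010 NE?T → r1=0xfa
[4] flags=1010 → (cmp)
[5] flags=1010 EQ?F → skip
[6] flags=1010 VC?T → r3=0x5a
[7] flags=0011 → (cmp)
[8] flags=0011 PL?T → r0=0xd0
[9] flags=0011 HI?T → r2=0x86

EXEC = [1,2,3,6,8,9]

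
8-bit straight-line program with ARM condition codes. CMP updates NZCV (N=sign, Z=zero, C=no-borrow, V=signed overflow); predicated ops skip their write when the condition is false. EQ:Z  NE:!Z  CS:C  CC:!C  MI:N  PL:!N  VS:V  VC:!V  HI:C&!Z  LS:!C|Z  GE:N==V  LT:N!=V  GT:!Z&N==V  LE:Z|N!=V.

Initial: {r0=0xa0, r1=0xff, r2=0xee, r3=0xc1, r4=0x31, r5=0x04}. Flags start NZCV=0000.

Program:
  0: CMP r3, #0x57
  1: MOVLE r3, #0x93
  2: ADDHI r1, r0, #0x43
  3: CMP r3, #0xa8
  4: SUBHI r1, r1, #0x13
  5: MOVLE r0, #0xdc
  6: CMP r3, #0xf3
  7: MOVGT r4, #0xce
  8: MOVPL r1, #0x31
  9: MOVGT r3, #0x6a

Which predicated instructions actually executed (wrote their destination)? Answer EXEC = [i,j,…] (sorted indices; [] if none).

EXEC = [1,2,5]

0: ✓ CMP  NZCV=0011
1: ✓ MOVLE  r3←0x93
2: ✓ ADDHI  r1←0xe3
3: ✓ CMP  NZCV=1000
4: · SUBHI
5: ✓ MOVLE  r0←0xdc
6: ✓ CMP  NZCV=1000
7: · MOVGT
8: · MOVPL
9: · MOVGT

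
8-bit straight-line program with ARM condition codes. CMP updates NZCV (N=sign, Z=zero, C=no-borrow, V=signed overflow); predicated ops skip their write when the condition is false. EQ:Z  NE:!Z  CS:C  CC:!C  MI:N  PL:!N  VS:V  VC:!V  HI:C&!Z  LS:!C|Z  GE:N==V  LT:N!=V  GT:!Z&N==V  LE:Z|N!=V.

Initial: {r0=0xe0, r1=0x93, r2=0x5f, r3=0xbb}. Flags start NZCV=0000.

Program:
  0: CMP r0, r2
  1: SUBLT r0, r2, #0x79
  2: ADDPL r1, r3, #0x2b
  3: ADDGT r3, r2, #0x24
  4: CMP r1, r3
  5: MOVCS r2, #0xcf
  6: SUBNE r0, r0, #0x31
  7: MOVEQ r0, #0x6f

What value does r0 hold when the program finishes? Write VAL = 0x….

[0] flags=1010 → (cmp)
[1] flags=1010 LT?T → r0=0xe6
[2] flags=1010 PL?F → skip
[3] flags=1010 GT?F → skip
[4] flags=1000 → (cmp)
[5] flags=1000 CS?F → skip
[6] flags=1000 NE?T → r0=0xb5
[7] flags=1000 EQ?F → skip

VAL = 0xb5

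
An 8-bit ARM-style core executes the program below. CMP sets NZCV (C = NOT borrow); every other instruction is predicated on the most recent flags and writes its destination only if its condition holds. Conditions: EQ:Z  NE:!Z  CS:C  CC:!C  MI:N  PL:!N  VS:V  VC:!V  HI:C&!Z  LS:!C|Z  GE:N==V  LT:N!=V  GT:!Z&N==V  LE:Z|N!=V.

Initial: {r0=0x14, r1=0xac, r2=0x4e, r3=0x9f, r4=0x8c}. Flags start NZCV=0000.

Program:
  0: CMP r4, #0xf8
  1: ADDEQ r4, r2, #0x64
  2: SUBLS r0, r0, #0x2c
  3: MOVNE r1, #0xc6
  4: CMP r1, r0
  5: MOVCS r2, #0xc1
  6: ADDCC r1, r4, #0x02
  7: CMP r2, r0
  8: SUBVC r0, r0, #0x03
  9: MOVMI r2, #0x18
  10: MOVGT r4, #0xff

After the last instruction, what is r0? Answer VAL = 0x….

[0] flags=1000 → (cmp)
[1] flags=1000 EQ?F → skip
[2] flags=1000 LS?T → r0=0xe8
[3] flags=1000 NE?T → r1=0xc6
[4] flags=1000 → (cmp)
[5] flags=1000 CS?F → skip
[6] flags=1000 CC?T → r1=0x8e
[7] flags=0000 → (cmp)
[8] flags=0000 VC?T → r0=0xe5
[9] flags=0000 MI?F → skip
[10] flags=0000 GT?T → r4=0xff

VAL = 0xe5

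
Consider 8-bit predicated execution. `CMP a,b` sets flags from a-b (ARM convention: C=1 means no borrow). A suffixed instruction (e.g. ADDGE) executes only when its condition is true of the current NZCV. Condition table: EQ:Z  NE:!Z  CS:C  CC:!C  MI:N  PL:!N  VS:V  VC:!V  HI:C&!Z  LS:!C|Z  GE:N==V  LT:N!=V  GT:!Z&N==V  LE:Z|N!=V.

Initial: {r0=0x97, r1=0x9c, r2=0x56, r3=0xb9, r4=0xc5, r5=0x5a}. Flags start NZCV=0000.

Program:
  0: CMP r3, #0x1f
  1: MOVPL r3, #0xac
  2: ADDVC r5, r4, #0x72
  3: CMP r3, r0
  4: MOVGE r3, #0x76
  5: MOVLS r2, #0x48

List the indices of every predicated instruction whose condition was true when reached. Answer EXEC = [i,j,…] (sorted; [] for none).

0: ✓ CMP  NZCV=1010
1: · MOVPL
2: ✓ ADDVC  r5←0x37
3: ✓ CMP  NZCV=0010
4: ✓ MOVGE  r3←0x76
5: · MOVLS

EXEC = [2,4]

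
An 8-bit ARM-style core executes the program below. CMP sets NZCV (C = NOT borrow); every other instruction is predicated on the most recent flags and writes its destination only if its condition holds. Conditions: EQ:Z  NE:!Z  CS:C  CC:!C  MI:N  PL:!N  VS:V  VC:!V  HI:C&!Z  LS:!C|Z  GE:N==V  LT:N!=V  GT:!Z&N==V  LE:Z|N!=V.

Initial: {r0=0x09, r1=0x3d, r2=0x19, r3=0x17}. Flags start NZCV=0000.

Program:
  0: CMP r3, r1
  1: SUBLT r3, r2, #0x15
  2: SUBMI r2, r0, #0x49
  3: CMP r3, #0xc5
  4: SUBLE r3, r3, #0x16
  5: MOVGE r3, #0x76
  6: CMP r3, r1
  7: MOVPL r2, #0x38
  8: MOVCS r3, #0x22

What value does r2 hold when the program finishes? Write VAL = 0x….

VAL = 0x38

[0] flags=1000 → (cmp)
[1] flags=1000 LT?T → r3=0x04
[2] flags=1000 MI?T → r2=0xc0
[3] flags=0000 → (cmp)
[4] flags=0000 LE?F → skip
[5] flags=0000 GE?T → r3=0x76
[6] flags=0010 → (cmp)
[7] flags=0010 PL?T → r2=0x38
[8] flags=0010 CS?T → r3=0x22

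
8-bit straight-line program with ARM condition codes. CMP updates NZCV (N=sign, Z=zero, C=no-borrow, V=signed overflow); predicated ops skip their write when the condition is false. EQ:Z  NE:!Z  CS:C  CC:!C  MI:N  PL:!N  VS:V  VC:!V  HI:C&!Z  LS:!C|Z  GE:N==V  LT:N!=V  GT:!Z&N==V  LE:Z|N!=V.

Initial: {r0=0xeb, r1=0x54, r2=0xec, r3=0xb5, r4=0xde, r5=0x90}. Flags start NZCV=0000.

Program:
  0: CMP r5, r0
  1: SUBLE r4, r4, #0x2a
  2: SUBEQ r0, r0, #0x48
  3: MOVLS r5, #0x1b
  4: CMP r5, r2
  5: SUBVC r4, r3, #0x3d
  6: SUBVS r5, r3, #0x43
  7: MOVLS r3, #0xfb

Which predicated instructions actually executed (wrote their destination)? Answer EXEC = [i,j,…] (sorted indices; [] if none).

EXEC = [1,3,5,7]

0: ✓ CMP  NZCV=1000
1: ✓ SUBLE  r4←0xb4
2: · SUBEQ
3: ✓ MOVLS  r5←0x1b
4: ✓ CMP  NZCV=0000
5: ✓ SUBVC  r4←0x78
6: · SUBVS
7: ✓ MOVLS  r3←0xfb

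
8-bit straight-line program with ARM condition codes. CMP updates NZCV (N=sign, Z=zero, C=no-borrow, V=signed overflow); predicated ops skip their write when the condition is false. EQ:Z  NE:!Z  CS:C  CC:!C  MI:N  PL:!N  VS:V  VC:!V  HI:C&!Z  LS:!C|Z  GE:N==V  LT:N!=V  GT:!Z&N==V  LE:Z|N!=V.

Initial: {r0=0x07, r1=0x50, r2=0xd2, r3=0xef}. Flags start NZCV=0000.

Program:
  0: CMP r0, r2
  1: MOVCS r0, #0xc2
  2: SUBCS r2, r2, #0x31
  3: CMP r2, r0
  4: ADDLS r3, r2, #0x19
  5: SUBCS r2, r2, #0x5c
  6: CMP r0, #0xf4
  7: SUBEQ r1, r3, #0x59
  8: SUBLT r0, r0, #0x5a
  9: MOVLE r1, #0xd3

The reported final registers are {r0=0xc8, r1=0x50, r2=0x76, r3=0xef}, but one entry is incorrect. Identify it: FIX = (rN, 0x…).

FIX = (r0, 0x07)

[0] flags=0000 → (cmp)
[1] flags=0000 CS?F → skip
[2] flags=0000 CS?F → skip
[3] flags=1010 → (cmp)
[4] flags=1010 LS?F → skip
[5] flags=1010 CS?T → r2=0x76
[6] flags=0000 → (cmp)
[7] flags=0000 EQ?F → skip
[8] flags=0000 LT?F → skip
[9] flags=0000 LE?F → skip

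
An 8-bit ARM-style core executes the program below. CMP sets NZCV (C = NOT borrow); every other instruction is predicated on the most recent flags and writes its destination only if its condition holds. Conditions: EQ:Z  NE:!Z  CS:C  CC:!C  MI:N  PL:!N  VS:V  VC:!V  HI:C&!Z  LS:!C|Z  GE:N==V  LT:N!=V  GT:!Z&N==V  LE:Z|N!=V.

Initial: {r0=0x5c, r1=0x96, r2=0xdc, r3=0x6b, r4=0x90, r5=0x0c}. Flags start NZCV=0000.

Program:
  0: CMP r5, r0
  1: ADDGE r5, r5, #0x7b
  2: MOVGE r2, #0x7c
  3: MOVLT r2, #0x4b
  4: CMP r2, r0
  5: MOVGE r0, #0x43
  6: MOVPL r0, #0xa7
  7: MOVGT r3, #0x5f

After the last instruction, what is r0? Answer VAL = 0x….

[0] flags=1000 → (cmp)
[1] flags=1000 GE?F → skip
[2] flags=1000 GE?F → skip
[3] flags=1000 LT?T → r2=0x4b
[4] flags=1000 → (cmp)
[5] flags=1000 GE?F → skip
[6] flags=1000 PL?F → skip
[7] flags=1000 GT?F → skip

VAL = 0x5c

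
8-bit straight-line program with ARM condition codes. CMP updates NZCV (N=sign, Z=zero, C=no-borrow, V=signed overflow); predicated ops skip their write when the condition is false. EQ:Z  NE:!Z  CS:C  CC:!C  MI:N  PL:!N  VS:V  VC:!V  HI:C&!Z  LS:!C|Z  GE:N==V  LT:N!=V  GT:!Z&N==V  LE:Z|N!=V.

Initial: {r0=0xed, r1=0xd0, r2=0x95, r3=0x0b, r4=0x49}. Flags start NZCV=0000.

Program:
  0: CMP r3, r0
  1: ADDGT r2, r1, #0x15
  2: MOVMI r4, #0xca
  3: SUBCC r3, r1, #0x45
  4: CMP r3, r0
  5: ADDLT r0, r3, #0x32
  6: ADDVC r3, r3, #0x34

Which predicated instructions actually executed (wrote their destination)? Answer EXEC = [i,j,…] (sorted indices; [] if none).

EXEC = [1,3,5,6]

[0] flags=0000 → (cmp)
[1] flags=0000 GT?T → r2=0xe5
[2] flags=0000 MI?F → skip
[3] flags=0000 CC?T → r3=0x8b
[4] flags=1000 → (cmp)
[5] flags=1000 LT?T → r0=0xbd
[6] flags=1000 VC?T → r3=0xbf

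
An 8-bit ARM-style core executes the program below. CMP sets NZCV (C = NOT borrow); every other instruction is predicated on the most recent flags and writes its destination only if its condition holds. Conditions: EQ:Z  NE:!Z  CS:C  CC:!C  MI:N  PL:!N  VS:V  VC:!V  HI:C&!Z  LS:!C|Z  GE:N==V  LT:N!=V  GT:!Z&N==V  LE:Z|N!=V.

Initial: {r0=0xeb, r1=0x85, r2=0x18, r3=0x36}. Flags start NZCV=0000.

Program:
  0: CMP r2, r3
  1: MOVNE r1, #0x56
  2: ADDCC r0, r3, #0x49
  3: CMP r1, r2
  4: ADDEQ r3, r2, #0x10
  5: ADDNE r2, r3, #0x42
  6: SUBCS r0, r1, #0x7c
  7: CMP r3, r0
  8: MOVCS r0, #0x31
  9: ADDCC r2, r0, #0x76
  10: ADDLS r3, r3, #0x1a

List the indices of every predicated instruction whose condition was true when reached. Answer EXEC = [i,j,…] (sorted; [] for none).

[0] flags=1000 → (cmp)
[1] flags=1000 NE?T → r1=0x56
[2] flags=1000 CC?T → r0=0x7f
[3] flags=0010 → (cmp)
[4] flags=0010 EQ?F → skip
[5] flags=0010 NE?T → r2=0x78
[6] flags=0010 CS?T → r0=0xda
[7] flags=0000 → (cmp)
[8] flags=0000 CS?F → skip
[9] flags=0000 CC?T → r2=0x50
[10] flags=0000 LS?T → r3=0x50

EXEC = [1,2,5,6,9,10]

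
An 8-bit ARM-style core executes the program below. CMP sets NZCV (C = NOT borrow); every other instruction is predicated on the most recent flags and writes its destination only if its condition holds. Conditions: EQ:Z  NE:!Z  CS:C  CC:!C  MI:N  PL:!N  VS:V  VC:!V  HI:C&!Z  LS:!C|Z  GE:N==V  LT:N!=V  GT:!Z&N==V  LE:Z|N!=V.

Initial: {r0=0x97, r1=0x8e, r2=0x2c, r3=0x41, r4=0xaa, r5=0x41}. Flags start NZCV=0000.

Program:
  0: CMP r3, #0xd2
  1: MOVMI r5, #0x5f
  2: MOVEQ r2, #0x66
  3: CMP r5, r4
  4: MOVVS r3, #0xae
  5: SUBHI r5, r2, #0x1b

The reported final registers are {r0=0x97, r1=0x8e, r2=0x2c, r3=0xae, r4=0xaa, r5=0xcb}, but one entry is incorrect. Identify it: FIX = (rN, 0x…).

0: ✓ CMP  NZCV=0000
1: · MOVMI
2: · MOVEQ
3: ✓ CMP  NZCV=1001
4: ✓ MOVVS  r3←0xae
5: · SUBHI

FIX = (r5, 0x41)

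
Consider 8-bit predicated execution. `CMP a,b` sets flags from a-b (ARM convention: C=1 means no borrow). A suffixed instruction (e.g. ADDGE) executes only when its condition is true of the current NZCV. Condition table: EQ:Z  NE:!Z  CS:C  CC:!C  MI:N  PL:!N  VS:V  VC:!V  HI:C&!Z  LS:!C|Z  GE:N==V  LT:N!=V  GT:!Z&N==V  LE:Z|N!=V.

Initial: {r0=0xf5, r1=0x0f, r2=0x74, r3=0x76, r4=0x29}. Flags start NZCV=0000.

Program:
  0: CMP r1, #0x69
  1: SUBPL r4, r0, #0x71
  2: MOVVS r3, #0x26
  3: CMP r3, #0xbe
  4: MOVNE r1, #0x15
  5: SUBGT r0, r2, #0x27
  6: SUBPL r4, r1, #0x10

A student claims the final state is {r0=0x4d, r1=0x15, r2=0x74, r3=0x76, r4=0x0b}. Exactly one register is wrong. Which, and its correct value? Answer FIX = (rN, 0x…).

[0] flags=1000 → (cmp)
[1] flags=1000 PL?F → skip
[2] flags=1000 VS?F → skip
[3] flags=1001 → (cmp)
[4] flags=1001 NE?T → r1=0x15
[5] flags=1001 GT?T → r0=0x4d
[6] flags=1001 PL?F → skip

FIX = (r4, 0x29)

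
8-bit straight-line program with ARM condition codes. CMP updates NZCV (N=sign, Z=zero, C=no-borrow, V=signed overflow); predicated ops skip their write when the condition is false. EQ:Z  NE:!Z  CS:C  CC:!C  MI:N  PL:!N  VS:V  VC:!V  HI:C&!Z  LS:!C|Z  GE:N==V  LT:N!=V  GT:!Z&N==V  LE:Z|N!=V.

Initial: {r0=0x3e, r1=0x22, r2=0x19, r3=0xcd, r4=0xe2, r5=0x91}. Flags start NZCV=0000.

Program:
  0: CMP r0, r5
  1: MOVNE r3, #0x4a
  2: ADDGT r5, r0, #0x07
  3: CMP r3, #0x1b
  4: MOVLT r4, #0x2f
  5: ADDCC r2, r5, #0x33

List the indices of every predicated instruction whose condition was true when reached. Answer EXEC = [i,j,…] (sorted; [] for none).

0: ✓ CMP  NZCV=1001
1: ✓ MOVNE  r3←0x4a
2: ✓ ADDGT  r5←0x45
3: ✓ CMP  NZCV=0010
4: · MOVLT
5: · ADDCC

EXEC = [1,2]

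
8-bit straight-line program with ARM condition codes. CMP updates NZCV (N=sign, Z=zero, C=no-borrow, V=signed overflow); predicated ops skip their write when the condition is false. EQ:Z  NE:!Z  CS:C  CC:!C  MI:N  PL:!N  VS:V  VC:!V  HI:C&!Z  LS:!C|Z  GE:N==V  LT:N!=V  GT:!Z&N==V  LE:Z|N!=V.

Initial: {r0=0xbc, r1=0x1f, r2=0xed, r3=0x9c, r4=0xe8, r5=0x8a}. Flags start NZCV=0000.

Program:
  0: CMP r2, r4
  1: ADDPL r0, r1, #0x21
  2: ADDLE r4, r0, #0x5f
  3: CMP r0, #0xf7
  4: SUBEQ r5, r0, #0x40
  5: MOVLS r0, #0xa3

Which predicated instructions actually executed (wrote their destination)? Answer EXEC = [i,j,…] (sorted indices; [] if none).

0: ✓ CMP  NZCV=0010
1: ✓ ADDPL  r0←0x40
2: · ADDLE
3: ✓ CMP  NZCV=0000
4: · SUBEQ
5: ✓ MOVLS  r0←0xa3

EXEC = [1,5]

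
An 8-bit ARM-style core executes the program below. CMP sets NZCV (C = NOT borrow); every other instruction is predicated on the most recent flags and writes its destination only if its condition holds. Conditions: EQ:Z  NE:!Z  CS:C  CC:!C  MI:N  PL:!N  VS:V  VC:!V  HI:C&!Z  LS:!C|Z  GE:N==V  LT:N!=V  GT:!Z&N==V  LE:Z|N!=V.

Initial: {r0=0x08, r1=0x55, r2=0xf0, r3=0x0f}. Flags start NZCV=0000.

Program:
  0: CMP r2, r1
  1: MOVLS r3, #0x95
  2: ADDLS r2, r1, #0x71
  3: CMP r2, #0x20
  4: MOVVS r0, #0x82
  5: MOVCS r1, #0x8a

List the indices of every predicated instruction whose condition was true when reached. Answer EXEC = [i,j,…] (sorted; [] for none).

[0] flags=1010 → (cmp)
[1] flags=1010 LS?F → skip
[2] flags=1010 LS?F → skip
[3] flags=1010 → (cmp)
[4] flags=1010 VS?F → skip
[5] flags=1010 CS?T → r1=0x8a

EXEC = [5]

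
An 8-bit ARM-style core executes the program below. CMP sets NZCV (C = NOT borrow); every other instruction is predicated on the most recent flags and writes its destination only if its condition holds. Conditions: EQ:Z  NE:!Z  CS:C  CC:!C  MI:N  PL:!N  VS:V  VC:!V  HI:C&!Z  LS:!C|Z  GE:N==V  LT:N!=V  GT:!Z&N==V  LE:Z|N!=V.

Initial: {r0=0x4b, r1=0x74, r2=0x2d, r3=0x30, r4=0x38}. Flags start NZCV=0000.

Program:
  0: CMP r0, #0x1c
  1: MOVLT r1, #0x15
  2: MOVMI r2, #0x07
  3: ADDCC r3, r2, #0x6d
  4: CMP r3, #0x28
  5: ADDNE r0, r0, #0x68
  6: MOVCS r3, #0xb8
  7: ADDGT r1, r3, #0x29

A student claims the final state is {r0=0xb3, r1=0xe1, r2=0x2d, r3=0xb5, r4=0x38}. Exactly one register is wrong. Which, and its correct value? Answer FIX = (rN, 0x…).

FIX = (r3, 0xb8)

0: ✓ CMP  NZCV=0010
1: · MOVLT
2: · MOVMI
3: · ADDCC
4: ✓ CMP  NZCV=0010
5: ✓ ADDNE  r0←0xb3
6: ✓ MOVCS  r3←0xb8
7: ✓ ADDGT  r1←0xe1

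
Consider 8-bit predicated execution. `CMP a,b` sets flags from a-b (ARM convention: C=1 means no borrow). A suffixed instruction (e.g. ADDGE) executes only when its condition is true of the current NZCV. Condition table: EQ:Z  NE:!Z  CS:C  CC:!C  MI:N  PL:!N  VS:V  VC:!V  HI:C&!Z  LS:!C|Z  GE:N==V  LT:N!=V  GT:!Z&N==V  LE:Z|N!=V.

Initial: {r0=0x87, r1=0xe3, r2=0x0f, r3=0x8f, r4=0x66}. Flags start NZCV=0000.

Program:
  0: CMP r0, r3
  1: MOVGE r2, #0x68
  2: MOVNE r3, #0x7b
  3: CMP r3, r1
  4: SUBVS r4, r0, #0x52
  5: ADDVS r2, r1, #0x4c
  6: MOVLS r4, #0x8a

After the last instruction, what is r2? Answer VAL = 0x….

0: ✓ CMP  NZCV=1000
1: · MOVGE
2: ✓ MOVNE  r3←0x7b
3: ✓ CMP  NZCV=1001
4: ✓ SUBVS  r4←0x35
5: ✓ ADDVS  r2←0x2f
6: ✓ MOVLS  r4←0x8a

VAL = 0x2f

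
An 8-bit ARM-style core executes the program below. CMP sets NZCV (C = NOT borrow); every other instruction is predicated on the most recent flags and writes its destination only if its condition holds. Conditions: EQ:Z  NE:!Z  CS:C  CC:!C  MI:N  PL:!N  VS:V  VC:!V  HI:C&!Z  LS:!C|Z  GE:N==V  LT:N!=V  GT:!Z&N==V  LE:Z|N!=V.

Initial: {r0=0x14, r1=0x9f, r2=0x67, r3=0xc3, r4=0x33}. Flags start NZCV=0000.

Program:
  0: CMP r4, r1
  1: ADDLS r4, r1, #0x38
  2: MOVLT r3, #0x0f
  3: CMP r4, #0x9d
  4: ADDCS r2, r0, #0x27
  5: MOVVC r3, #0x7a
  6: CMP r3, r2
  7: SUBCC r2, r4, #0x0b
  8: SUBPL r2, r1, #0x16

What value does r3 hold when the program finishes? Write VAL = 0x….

VAL = 0x7a

0: ✓ CMP  NZCV=1001
1: ✓ ADDLS  r4←0xd7
2: · MOVLT
3: ✓ CMP  NZCV=0010
4: ✓ ADDCS  r2←0x3b
5: ✓ MOVVC  r3←0x7a
6: ✓ CMP  NZCV=0010
7: · SUBCC
8: ✓ SUBPL  r2←0x89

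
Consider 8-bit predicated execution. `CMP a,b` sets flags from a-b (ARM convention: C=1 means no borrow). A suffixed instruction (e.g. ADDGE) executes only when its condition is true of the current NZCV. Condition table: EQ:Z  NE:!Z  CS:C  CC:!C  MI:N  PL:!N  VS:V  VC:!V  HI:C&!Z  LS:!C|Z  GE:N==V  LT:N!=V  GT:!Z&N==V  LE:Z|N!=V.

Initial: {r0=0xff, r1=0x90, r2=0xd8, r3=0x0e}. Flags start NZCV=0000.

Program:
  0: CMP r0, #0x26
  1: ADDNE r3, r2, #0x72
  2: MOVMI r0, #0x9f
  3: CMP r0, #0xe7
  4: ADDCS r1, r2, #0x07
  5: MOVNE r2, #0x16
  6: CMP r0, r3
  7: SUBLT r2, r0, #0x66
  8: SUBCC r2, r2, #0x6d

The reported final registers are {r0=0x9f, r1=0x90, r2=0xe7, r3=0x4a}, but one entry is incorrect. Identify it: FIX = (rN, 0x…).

[0] flags=1010 → (cmp)
[1] flags=1010 NE?T → r3=0x4a
[2] flags=1010 MI?T → r0=0x9f
[3] flags=1000 → (cmp)
[4] flags=1000 CS?F → skip
[5] flags=1000 NE?T → r2=0x16
[6] flags=0011 → (cmp)
[7] flags=0011 LT?T → r2=0x39
[8] flags=0011 CC?F → skip

FIX = (r2, 0x39)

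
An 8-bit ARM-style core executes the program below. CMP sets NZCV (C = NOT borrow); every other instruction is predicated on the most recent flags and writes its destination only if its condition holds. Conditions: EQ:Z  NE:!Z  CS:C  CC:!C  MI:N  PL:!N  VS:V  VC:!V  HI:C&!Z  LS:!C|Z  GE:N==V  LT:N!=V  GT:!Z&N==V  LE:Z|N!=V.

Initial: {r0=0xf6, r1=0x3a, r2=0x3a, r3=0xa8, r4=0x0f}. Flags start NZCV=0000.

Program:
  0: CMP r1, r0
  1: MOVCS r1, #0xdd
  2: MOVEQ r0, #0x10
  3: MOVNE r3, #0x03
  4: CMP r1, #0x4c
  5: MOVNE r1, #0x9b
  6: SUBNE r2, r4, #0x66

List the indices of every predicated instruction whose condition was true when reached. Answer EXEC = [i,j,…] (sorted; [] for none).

EXEC = [3,5,6]

[0] flags=0000 → (cmp)
[1] flags=0000 CS?F → skip
[2] flags=0000 EQ?F → skip
[3] flags=0000 NE?T → r3=0x03
[4] flags=1000 → (cmp)
[5] flags=1000 NE?T → r1=0x9b
[6] flags=1000 NE?T → r2=0xa9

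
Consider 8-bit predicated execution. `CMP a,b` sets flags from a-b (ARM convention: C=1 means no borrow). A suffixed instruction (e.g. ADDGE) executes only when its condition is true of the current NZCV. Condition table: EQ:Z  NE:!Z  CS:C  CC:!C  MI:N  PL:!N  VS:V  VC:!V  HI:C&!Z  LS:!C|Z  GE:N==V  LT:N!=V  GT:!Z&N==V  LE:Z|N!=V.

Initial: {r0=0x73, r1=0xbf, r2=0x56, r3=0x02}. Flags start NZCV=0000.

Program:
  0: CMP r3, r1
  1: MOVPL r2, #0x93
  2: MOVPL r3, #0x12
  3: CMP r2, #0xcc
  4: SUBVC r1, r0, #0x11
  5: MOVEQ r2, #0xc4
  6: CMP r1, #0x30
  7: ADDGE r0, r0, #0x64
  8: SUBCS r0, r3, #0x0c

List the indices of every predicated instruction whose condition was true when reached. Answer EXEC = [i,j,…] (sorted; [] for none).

EXEC = [1,2,4,7,8]

[0] flags=0000 → (cmp)
[1] flags=0000 PL?T → r2=0x93
[2] flags=0000 PL?T → r3=0x12
[3] flags=1000 → (cmp)
[4] flags=1000 VC?T → r1=0x62
[5] flags=1000 EQ?F → skip
[6] flags=0010 → (cmp)
[7] flags=0010 GE?T → r0=0xd7
[8] flags=0010 CS?T → r0=0x06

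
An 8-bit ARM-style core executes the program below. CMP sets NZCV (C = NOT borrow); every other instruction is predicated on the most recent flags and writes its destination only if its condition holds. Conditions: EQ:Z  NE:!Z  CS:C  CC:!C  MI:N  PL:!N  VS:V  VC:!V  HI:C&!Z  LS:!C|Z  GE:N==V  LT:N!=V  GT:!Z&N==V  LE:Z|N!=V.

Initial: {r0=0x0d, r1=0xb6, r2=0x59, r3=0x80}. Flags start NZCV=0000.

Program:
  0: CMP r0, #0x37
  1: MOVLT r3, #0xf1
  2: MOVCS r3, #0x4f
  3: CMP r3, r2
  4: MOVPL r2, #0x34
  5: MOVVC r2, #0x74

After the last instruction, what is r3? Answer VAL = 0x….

0: ✓ CMP  NZCV=1000
1: ✓ MOVLT  r3←0xf1
2: · MOVCS
3: ✓ CMP  NZCV=1010
4: · MOVPL
5: ✓ MOVVC  r2←0x74

VAL = 0xf1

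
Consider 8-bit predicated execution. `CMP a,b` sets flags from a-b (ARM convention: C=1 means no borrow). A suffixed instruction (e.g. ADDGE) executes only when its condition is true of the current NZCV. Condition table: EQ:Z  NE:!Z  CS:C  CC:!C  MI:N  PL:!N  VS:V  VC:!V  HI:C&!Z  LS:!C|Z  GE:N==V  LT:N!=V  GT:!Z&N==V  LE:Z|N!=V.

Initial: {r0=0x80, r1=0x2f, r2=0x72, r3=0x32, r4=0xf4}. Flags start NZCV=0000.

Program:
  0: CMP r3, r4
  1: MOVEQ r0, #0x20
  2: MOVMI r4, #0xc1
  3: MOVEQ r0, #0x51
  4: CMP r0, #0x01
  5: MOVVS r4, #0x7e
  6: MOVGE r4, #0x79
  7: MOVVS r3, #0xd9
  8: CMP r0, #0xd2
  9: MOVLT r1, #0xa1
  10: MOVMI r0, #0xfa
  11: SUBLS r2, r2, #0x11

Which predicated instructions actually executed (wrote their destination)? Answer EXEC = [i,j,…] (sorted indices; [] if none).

EXEC = [5,7,9,10,11]

[0] flags=0000 → (cmp)
[1] flags=0000 EQ?F → skip
[2] flags=0000 MI?F → skip
[3] flags=0000 EQ?F → skip
[4] flags=0011 → (cmp)
[5] flags=0011 VS?T → r4=0x7e
[6] flags=0011 GE?F → skip
[7] flags=0011 VS?T → r3=0xd9
[8] flags=1000 → (cmp)
[9] flags=1000 LT?T → r1=0xa1
[10] flags=1000 MI?T → r0=0xfa
[11] flags=1000 LS?T → r2=0x61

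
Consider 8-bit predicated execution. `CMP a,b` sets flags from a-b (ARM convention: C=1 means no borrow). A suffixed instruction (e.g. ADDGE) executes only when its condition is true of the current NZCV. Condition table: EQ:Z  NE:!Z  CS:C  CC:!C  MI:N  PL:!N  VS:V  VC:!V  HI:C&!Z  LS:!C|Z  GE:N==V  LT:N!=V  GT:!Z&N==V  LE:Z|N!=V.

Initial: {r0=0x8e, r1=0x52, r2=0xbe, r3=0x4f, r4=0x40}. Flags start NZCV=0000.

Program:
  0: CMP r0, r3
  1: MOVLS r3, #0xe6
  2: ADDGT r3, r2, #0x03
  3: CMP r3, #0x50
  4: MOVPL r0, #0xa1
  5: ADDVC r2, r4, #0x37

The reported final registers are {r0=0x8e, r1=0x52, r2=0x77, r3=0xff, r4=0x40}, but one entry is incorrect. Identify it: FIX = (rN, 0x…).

[0] flags=0011 → (cmp)
[1] flags=0011 LS?F → skip
[2] flags=0011 GT?F → skip
[3] flags=1000 → (cmp)
[4] flags=1000 PL?F → skip
[5] flags=1000 VC?T → r2=0x77

FIX = (r3, 0x4f)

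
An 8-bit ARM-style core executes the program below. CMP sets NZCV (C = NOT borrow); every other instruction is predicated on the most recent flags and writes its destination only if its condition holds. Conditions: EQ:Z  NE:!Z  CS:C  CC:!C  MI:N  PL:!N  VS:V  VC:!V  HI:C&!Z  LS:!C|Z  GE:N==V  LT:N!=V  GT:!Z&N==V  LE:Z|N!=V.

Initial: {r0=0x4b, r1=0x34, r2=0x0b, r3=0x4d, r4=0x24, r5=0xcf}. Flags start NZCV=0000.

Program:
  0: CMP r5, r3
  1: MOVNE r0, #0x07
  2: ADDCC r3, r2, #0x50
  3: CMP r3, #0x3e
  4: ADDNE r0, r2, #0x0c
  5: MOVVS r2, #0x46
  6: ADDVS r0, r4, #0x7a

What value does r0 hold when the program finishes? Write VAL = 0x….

[0] flags=1010 → (cmp)
[1] flags=1010 NE?T → r0=0x07
[2] flags=1010 CC?F → skip
[3] flags=0010 → (cmp)
[4] flags=0010 NE?T → r0=0x17
[5] flags=0010 VS?F → skip
[6] flags=0010 VS?F → skip

VAL = 0x17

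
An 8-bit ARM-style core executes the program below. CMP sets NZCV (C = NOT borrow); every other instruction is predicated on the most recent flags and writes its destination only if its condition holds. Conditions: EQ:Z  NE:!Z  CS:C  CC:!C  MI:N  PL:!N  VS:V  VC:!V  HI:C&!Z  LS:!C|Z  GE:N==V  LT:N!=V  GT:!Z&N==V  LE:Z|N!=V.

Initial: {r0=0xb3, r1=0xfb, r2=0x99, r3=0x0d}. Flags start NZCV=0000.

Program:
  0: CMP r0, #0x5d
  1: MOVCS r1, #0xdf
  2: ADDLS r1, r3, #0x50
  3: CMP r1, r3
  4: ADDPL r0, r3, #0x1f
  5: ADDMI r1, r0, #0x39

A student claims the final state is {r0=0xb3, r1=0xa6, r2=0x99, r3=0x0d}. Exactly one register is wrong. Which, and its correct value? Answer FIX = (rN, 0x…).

0: ✓ CMP  NZCV=0011
1: ✓ MOVCS  r1←0xdf
2: · ADDLS
3: ✓ CMP  NZCV=1010
4: · ADDPL
5: ✓ ADDMI  r1←0xec

FIX = (r1, 0xec)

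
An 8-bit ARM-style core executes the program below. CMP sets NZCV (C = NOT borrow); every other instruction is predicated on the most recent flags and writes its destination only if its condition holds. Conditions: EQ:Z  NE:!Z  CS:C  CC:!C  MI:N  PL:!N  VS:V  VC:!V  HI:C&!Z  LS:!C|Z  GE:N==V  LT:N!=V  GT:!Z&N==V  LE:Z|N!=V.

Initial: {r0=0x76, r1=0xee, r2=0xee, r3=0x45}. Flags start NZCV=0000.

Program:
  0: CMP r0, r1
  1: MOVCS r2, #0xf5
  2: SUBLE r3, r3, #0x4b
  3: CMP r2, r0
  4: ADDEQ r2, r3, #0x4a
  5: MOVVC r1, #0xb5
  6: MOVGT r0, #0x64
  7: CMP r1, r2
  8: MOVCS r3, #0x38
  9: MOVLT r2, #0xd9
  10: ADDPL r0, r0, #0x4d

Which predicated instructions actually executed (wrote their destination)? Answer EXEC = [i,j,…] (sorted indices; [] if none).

EXEC = [8,10]

[0] flags=1001 → (cmp)
[1] flags=1001 CS?F → skip
[2] flags=1001 LE?F → skip
[3] flags=0011 → (cmp)
[4] flags=0011 EQ?F → skip
[5] flags=0011 VC?F → skip
[6] flags=0011 GT?F → skip
[7] flags=0110 → (cmp)
[8] flags=0110 CS?T → r3=0x38
[9] flags=0110 LT?F → skip
[10] flags=0110 PL?T → r0=0xc3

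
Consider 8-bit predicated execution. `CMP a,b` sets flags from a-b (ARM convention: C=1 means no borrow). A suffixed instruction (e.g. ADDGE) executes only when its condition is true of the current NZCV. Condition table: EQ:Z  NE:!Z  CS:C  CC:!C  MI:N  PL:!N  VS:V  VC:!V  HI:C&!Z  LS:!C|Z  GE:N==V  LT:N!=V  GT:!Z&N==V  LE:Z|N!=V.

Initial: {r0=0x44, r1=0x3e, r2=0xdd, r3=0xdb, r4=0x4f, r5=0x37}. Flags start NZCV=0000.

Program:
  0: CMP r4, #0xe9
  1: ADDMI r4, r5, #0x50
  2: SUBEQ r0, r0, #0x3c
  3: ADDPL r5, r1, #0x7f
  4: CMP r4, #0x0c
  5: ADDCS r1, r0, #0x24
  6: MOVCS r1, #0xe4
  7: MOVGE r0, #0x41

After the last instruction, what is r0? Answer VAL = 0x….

0: ✓ CMP  NZCV=0000
1: · ADDMI
2: · SUBEQ
3: ✓ ADDPL  r5←0xbd
4: ✓ CMP  NZCV=0010
5: ✓ ADDCS  r1←0x68
6: ✓ MOVCS  r1←0xe4
7: ✓ MOVGE  r0←0x41

VAL = 0x41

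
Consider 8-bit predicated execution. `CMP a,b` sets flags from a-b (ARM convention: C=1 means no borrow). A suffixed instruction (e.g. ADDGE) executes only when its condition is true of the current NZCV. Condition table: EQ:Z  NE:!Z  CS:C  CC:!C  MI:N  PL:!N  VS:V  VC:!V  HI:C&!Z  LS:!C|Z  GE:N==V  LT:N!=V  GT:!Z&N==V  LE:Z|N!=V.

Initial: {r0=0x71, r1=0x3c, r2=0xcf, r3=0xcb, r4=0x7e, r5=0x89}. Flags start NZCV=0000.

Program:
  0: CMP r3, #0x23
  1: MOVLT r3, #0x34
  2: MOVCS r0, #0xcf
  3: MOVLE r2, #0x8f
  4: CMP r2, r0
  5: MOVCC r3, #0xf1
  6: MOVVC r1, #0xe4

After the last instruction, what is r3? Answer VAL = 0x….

[0] flags=1010 → (cmp)
[1] flags=1010 LT?T → r3=0x34
[2] flags=1010 CS?T → r0=0xcf
[3] flags=1010 LE?T → r2=0x8f
[4] flags=1000 → (cmp)
[5] flags=1000 CC?T → r3=0xf1
[6] flags=1000 VC?T → r1=0xe4

VAL = 0xf1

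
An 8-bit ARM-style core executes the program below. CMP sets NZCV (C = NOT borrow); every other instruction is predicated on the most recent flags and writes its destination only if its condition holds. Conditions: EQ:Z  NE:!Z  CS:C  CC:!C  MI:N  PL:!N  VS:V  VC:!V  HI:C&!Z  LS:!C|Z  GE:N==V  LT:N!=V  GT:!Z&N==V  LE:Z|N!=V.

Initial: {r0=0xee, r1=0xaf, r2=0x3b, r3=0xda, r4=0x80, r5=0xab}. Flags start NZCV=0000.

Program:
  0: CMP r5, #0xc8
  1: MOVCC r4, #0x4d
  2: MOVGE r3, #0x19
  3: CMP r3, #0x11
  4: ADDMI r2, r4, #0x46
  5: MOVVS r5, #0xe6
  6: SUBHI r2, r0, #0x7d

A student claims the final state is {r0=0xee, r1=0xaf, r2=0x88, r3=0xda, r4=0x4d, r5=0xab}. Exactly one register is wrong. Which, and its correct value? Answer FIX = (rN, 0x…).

FIX = (r2, 0x71)

0: ✓ CMP  NZCV=1000
1: ✓ MOVCC  r4←0x4d
2: · MOVGE
3: ✓ CMP  NZCV=1010
4: ✓ ADDMI  r2←0x93
5: · MOVVS
6: ✓ SUBHI  r2←0x71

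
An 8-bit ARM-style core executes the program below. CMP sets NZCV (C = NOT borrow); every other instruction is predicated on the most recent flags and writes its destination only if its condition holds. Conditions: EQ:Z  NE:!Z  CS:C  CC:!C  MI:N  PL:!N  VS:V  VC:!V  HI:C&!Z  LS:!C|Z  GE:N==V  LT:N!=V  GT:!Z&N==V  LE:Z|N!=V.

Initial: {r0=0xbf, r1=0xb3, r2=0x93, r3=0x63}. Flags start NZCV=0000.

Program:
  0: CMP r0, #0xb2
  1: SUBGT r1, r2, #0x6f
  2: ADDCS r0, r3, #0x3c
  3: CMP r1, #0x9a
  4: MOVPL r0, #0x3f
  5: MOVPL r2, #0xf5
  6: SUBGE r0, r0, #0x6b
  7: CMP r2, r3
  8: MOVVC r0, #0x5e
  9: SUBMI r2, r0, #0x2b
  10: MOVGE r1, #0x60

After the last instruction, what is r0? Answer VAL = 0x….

VAL = 0x34

0: ✓ CMP  NZCV=0010
1: ✓ SUBGT  r1←0x24
2: ✓ ADDCS  r0←0x9f
3: ✓ CMP  NZCV=1001
4: · MOVPL
5: · MOVPL
6: ✓ SUBGE  r0←0x34
7: ✓ CMP  NZCV=0011
8: · MOVVC
9: · SUBMI
10: · MOVGE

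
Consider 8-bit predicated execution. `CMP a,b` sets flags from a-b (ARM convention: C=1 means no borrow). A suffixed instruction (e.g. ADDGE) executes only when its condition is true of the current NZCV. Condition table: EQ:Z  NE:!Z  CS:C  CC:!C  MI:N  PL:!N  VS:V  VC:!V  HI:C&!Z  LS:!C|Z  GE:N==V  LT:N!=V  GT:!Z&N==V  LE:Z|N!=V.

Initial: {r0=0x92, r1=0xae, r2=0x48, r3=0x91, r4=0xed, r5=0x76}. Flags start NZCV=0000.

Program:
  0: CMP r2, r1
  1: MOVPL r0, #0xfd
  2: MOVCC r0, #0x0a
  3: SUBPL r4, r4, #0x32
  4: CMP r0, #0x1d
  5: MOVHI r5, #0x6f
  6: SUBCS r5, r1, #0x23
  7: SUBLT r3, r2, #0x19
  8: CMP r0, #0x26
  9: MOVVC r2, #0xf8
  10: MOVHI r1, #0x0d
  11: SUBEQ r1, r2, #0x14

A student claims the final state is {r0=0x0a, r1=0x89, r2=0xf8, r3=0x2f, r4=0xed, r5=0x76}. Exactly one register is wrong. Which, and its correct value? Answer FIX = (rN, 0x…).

[0] flags=1001 → (cmp)
[1] flags=1001 PL?F → skip
[2] flags=1001 CC?T → r0=0x0a
[3] flags=1001 PL?F → skip
[4] flags=1000 → (cmp)
[5] flags=1000 HI?F → skip
[6] flags=1000 CS?F → skip
[7] flags=1000 LT?T → r3=0x2f
[8] flags=1000 → (cmp)
[9] flags=1000 VC?T → r2=0xf8
[10] flags=1000 HI?F → skip
[11] flags=1000 EQ?F → skip

FIX = (r1, 0xae)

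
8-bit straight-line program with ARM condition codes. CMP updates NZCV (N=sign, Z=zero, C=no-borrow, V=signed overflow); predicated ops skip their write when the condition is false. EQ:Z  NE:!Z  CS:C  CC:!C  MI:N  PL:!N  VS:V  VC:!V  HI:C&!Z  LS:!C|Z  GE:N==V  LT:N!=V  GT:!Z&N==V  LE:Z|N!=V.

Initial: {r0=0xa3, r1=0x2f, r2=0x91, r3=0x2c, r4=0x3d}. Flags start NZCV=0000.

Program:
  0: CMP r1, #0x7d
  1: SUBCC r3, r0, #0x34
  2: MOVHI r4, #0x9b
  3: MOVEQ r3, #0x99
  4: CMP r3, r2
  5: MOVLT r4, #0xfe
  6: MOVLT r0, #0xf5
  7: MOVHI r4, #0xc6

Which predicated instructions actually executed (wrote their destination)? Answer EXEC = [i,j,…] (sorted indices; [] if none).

EXEC = [1]

0: ✓ CMP  NZCV=1000
1: ✓ SUBCC  r3←0x6f
2: · MOVHI
3: · MOVEQ
4: ✓ CMP  NZCV=1001
5: · MOVLT
6: · MOVLT
7: · MOVHI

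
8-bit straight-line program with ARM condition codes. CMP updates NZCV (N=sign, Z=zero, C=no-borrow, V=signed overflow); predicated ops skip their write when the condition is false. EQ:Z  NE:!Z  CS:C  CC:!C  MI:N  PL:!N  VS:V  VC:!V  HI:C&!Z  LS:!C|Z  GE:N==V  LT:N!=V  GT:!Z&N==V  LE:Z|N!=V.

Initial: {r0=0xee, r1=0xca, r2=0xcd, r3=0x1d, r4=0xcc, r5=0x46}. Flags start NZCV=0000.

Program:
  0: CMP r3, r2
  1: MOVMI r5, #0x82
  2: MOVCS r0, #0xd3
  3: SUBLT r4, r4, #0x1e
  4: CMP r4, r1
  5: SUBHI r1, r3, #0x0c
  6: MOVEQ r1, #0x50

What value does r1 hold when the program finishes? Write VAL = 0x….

VAL = 0x11

[0] flags=0000 → (cmp)
[1] flags=0000 MI?F → skip
[2] flags=0000 CS?F → skip
[3] flags=0000 LT?F → skip
[4] flags=0010 → (cmp)
[5] flags=0010 HI?T → r1=0x11
[6] flags=0010 EQ?F → skip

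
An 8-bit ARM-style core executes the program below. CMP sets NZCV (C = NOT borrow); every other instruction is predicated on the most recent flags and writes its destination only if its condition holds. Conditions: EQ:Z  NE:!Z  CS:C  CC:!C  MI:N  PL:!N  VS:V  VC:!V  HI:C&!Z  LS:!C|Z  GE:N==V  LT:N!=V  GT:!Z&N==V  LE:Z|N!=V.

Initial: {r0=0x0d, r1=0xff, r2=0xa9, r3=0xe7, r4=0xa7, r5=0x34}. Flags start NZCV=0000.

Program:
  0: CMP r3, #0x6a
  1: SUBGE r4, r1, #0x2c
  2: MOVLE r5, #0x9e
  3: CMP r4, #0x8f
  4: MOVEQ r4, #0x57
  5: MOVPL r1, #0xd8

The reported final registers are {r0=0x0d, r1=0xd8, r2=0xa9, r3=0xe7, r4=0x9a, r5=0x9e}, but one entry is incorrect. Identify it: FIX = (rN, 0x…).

FIX = (r4, 0xa7)

[0] flags=0011 → (cmp)
[1] flags=0011 GE?F → skip
[2] flags=0011 LE?T → r5=0x9e
[3] flags=0010 → (cmp)
[4] flags=0010 EQ?F → skip
[5] flags=0010 PL?T → r1=0xd8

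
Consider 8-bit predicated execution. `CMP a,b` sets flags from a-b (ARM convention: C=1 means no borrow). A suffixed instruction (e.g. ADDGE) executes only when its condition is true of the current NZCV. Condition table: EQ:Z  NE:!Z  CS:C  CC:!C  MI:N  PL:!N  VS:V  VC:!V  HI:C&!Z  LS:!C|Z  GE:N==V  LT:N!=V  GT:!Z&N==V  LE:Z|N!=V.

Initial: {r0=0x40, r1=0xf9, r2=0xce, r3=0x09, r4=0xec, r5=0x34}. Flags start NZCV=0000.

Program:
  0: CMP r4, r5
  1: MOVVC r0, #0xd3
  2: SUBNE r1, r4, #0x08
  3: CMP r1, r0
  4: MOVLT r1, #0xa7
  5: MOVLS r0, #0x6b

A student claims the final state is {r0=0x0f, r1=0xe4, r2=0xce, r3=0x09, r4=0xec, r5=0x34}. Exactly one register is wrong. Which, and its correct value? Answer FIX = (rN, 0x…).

[0] flags=1010 → (cmp)
[1] flags=1010 VC?T → r0=0xd3
[2] flags=1010 NE?T → r1=0xe4
[3] flags=0010 → (cmp)
[4] flags=0010 LT?F → skip
[5] flags=0010 LS?F → skip

FIX = (r0, 0xd3)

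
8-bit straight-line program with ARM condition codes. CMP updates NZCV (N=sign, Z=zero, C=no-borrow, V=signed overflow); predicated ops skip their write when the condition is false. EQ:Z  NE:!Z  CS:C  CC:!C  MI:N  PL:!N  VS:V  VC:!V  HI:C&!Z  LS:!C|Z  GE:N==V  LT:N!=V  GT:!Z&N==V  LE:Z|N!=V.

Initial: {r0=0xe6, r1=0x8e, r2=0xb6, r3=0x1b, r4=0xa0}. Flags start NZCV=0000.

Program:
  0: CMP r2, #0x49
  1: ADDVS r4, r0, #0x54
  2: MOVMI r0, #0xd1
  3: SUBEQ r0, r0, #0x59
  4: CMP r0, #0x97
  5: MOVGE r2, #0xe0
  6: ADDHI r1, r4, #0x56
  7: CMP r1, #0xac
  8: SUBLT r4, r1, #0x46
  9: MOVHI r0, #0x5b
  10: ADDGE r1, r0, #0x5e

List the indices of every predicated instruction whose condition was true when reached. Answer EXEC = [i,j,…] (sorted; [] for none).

EXEC = [1,5,6,8]

[0] flags=0011 → (cmp)
[1] flags=0011 VS?T → r4=0x3a
[2] flags=0011 MI?F → skip
[3] flags=0011 EQ?F → skip
[4] flags=0010 → (cmp)
[5] flags=0010 GE?T → r2=0xe0
[6] flags=0010 HI?T → r1=0x90
[7] flags=1000 → (cmp)
[8] flags=1000 LT?T → r4=0x4a
[9] flags=1000 HI?F → skip
[10] flags=1000 GE?F → skip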